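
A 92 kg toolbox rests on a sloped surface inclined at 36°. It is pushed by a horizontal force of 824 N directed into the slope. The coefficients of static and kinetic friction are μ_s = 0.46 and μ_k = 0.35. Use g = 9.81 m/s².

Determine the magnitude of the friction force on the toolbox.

f ≈ 136 N (down the incline)

The horizontal push has a component P sin θ into the surface, so N = m g cos θ + P sin θ = 730.2 + 484.3 = 1214 N.
Along the incline, the net driving force (taking up-slope positive) is P cos θ − m g sin θ = 666.6 − 530.5 = 136.1 N, so equilibrium requires friction f = -136.1 N (down-slope).
Maximum static friction: μ_s N = 0.46 × 1214 = 558.7 N.
|f_req| = 136.1 ≤ 558.7 N → the toolbox is in equilibrium; friction equals the required value.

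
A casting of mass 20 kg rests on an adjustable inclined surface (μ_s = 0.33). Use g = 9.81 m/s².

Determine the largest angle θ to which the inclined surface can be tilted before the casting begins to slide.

θ_max ≈ 18.3°

At the slip threshold, m g sin θ = μ_s · m g cos θ, so tan θ = μ_s.
θ_max = arctan(0.33) = 18.3°.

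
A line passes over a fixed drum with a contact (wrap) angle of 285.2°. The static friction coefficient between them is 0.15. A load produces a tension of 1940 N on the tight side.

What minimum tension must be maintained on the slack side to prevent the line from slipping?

T_min ≈ 919 N

Capstan equation at impending slip: T_tight/T_slack = e^{μβ}.
β = 285.2° = 4.978 rad; e^{μβ} = e^{0.15×4.978} = 2.11.
T_slack = T_tight / e^{μβ} = 1940 / 2.11 = 919 N.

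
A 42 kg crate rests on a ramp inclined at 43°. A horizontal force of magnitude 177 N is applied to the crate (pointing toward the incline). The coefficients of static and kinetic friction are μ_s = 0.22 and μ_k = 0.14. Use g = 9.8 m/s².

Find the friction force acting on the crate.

f ≈ 59 N (up the incline)

Normal direction: N = m g cos θ + P sin θ = 421.7 N.
Parallel to the incline: P cos θ − m g sin θ = 129.4 − 280.7 = -151.3 N; the friction needed to balance this is 151.3 N acting up the slope.
The limit of static friction is μ_s N = 92.78 N.
|f_req| = 151.3 > 92.78 N → the crate slides down the incline; f = μ_k N = 0.14 × 421.7 = 59 N.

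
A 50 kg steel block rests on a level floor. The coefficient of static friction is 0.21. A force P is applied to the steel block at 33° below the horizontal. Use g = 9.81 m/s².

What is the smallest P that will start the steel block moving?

N = m g + P sin α (the push presses the steel block into the level floor).
At impending slip, P cos α = μ_s N = μ_s (m g + P sin α).
Solving: P (cos α − μ_s sin α) = μ_s m g → P = 0.21×490/(cos 33° − 0.21 sin 33°) = 103/0.7243 = 142 N.

P ≈ 142 N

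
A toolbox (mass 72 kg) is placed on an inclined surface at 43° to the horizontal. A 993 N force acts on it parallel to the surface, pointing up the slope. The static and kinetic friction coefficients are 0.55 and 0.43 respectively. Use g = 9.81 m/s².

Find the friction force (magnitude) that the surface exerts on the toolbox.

f ≈ 222 N (down the incline)

Perpendicular to the surface, N = m g cos θ = 72·9.81·cos 43° = 516.6 N.
The friction needed for equilibrium is m g sin θ − P = 481.7 − 993 = -511.3 N, measured positive up-slope.
Static friction can supply at most μ_s N = 284.1 N.
|-511.3| exceeds 284.1 N, so the toolbox slips up-slope; friction is kinetic, f = μ_k N = 0.43×516.6 = 222 N.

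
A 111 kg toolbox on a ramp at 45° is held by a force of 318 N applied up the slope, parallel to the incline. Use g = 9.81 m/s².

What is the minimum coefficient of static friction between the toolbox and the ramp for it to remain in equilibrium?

μ_s,min ≈ 0.587

N = m g cos θ = 770 N.
Friction must make up the shortfall along the incline: f = m g sin θ − P = 770 − 318 = 452 N.
At the threshold f = μ_s N, so μ_s,min = 452/770 = 0.587.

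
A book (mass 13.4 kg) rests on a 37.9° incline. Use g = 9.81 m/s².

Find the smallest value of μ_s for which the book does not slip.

μ_s,min ≈ 0.778

At the slip threshold m g sin θ = μ_s m g cos θ, so μ_s,min = tan θ.
μ_s,min = tan 37.9° = 0.778.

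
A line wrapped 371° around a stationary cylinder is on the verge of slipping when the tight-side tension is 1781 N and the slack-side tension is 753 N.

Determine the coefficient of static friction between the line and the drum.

T₂/T₁ = e^{μβ} → μ = ln(T₂/T₁)/β.
β = 371° = 6.475 rad.
μ = ln(1781/753)/6.475 = ln(2.365)/6.475 = 0.133.

μ ≈ 0.133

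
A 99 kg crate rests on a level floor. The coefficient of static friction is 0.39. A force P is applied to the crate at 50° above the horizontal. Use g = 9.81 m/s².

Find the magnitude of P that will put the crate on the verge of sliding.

N = m g − P sin α (the pull lifts the crate).
At impending slip, P cos α = μ_s N = μ_s (m g − P sin α).
Solving: P (cos α + μ_s sin α) = μ_s m g → P = 0.39×971/(cos 50° + 0.39 sin 50°) = 379/0.9415 = 402 N.

P ≈ 402 N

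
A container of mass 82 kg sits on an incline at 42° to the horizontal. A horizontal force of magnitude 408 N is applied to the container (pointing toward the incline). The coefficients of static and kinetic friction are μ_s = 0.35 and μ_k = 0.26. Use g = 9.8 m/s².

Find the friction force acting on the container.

Resolve perpendicular to the incline: N = m g cos θ + P sin θ = 82×9.8×cos 42° + 408×sin 42° = 870.2 N.
Parallel to the incline: P cos θ − m g sin θ = 303.2 − 537.7 = -234.5 N; the friction needed to balance this is 234.5 N acting up the slope.
Maximum static friction: μ_s N = 0.35 × 870.2 = 304.6 N.
|f_req| = 234.5 ≤ 304.6 N → the container is in equilibrium; friction equals the required value.

f ≈ 235 N (up the incline)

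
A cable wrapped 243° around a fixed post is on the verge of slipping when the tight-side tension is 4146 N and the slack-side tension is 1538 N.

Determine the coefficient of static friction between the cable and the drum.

T₂/T₁ = e^{μβ} → μ = ln(T₂/T₁)/β.
β = 243° = 4.241 rad.
μ = ln(4146/1538)/4.241 = ln(2.696)/4.241 = 0.234.

μ ≈ 0.234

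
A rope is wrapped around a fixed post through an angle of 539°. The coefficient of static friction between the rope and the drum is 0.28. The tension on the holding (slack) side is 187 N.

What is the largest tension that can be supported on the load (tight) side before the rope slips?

T_max ≈ 2600 N

At impending slip the capstan equation gives T₂/T₁ = e^{μβ} with β in radians.
β = 539° × π/180 = 9.407 rad.
e^{μβ} = e^{0.28×9.407} = 13.93.
T₂ = T₁ · e^{μβ} = 187 × 13.93 = 2600 N.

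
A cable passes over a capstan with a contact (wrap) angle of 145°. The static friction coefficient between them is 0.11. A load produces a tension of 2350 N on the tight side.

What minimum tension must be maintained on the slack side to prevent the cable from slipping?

Capstan equation at impending slip: T_tight/T_slack = e^{μβ}.
β = 145° = 2.531 rad; e^{μβ} = e^{0.11×2.531} = 1.321.
T_slack = T_tight / e^{μβ} = 2350 / 1.321 = 1780 N.

T_min ≈ 1780 N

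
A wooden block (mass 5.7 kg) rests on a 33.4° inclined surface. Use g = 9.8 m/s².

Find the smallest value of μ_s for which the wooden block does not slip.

At the slip threshold m g sin θ = μ_s m g cos θ, so μ_s,min = tan θ.
μ_s,min = tan 33.4° = 0.659.

μ_s,min ≈ 0.659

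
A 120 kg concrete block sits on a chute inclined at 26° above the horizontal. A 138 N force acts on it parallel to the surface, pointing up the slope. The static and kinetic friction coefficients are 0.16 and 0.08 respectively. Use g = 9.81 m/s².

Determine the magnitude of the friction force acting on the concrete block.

Perpendicular to the surface, N = m g cos θ = 120·9.81·cos 26° = 1058 N.
The friction needed for equilibrium is m g sin θ − P = 516.1 − 138 = 378.1 N, measured positive up-slope.
Maximum static friction available: μ_s N = 0.16 × 1058 = 169.3 N.
|378.1| exceeds 169.3 N, so the concrete block slips down-slope; friction is kinetic, f = μ_k N = 0.08×1058 = 84.6 N.

f ≈ 84.6 N (up the incline)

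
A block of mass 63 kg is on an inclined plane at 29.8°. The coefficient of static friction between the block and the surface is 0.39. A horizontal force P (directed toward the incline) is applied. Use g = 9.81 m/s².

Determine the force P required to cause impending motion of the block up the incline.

P ≈ 766 N

At impending motion up the slope, friction acts down-slope at its limit: f = μ_s N.
Perpendicular to the incline: N = m g cos θ + P sin θ.
Along the incline: P cos θ = m g sin θ + μ_s N = m g sin θ + μ_s (m g cos θ + P sin θ).
Solving, P (cos θ − μ_s sin θ) = m g (sin θ + μ_s cos θ), so P = 63×9.81×(sin 29.8° + 0.39 cos 29.8°)/(cos 29.8° − 0.39 sin 29.8°) = 618×0.8354/0.6739 = 766 N.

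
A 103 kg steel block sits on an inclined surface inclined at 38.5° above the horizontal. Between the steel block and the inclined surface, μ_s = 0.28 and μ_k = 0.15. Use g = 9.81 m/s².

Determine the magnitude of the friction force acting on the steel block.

Normal force: N = m g cos θ = 103 × 9.81 × cos 38.5° = 790.8 N.
Along the slope the weight component is m g sin θ = 629 N; friction must supply exactly this, acting up-slope.
Static friction can supply at most μ_s N = 221.4 N.
Since |629| > 221.4 N, static friction cannot hold it; the steel block slides down the incline and kinetic friction applies: f = μ_k N = 0.15 × 790.8 = 119 N.

f ≈ 119 N (up the incline)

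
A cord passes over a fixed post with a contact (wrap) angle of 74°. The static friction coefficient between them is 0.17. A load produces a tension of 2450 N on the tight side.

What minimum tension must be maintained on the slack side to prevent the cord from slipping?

T_min ≈ 1970 N

Capstan equation at impending slip: T_tight/T_slack = e^{μβ}.
β = 74° = 1.292 rad; e^{μβ} = e^{0.17×1.292} = 1.246.
T_slack = T_tight / e^{μβ} = 2450 / 1.246 = 1970 N.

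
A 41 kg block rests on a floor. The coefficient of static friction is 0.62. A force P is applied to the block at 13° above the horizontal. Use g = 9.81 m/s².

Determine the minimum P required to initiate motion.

N = m g − P sin α (the pull lifts the block).
At impending slip, P cos α = μ_s N = μ_s (m g − P sin α).
Solving: P (cos α + μ_s sin α) = μ_s m g → P = 0.62×402/(cos 13° + 0.62 sin 13°) = 249/1.114 = 224 N.

P ≈ 224 N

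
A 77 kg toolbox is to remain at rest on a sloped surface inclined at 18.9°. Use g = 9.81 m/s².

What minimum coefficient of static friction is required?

μ_s,min ≈ 0.342

At the slip threshold m g sin θ = μ_s m g cos θ, so μ_s,min = tan θ.
μ_s,min = tan 18.9° = 0.342.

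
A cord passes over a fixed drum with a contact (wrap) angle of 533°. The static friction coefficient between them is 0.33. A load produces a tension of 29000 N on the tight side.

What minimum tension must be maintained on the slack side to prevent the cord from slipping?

Capstan equation at impending slip: T_tight/T_slack = e^{μβ}.
β = 533° = 9.303 rad; e^{μβ} = e^{0.33×9.303} = 21.54.
T_slack = T_tight / e^{μβ} = 29000 / 21.54 = 1350 N.

T_min ≈ 1350 N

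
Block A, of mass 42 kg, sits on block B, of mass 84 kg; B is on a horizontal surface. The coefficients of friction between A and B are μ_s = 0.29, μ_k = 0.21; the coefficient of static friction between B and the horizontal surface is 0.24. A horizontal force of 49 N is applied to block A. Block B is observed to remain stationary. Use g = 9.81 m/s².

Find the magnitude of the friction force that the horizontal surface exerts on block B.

f ≈ 49 N

Normal force at the A–B interface: N₁ = m_A g = 412 N.
So the A–B interface can sustain at most μ_s N₁ = 119.5 N of static friction.
Since P = 49 N ≤ 119.5 N, A does not slip on B; friction on A equals P = 49 N.
B experiences an equal 49 N forward from A (third law). B is in equilibrium, so the floor supplies f₂ = 49 N of static friction (limit μ_s(m_A+m_B)g = 296.7 N, not exceeded).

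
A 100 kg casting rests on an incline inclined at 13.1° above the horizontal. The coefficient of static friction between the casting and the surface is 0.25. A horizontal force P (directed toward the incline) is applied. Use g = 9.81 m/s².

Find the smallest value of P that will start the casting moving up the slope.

P ≈ 503 N

At impending motion up the slope, friction acts down-slope at its limit: f = μ_s N.
Perpendicular to the incline: N = m g cos θ + P sin θ.
Along the incline: P cos θ = m g sin θ + μ_s N = m g sin θ + μ_s (m g cos θ + P sin θ).
Solving, P (cos θ − μ_s sin θ) = m g (sin θ + μ_s cos θ), so P = 100×9.81×(sin 13.1° + 0.25 cos 13.1°)/(cos 13.1° − 0.25 sin 13.1°) = 981×0.4701/0.9173 = 503 N.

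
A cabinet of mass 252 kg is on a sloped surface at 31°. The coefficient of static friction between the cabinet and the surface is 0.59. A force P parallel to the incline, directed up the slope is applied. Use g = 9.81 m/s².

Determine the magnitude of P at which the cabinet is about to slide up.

At impending motion up the slope, friction acts down-slope at its limit: f = μ_s N.
P is parallel to the surface, so N = m g cos θ = 2120 N.
Along the incline: P = m g sin θ + μ_s N = 1270 + 0.59×2120 = 2520 N.

P ≈ 2520 N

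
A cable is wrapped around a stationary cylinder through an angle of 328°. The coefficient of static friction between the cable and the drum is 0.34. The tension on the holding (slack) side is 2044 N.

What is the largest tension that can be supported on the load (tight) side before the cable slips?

At impending slip the capstan equation gives T₂/T₁ = e^{μβ} with β in radians.
β = 328° × π/180 = 5.725 rad.
e^{μβ} = e^{0.34×5.725} = 7.003.
T₂ = T₁ · e^{μβ} = 2044 × 7.003 = 14300 N.

T_max ≈ 14300 N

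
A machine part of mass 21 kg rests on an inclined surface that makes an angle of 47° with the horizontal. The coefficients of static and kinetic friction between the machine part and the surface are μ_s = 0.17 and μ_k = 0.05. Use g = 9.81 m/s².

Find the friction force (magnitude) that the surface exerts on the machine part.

Normal force: N = m g cos θ = 21 × 9.81 × cos 47° = 140.5 N.
For equilibrium along the incline, friction must balance the weight component: f = m g sin θ = 150.7 N up the slope.
The static-friction ceiling is μ_s N = 0.17 × 140.5 = 23.88 N.
Since |150.7| > 23.88 N, static friction cannot hold it; the machine part slides down the incline and kinetic friction applies: f = μ_k N = 0.05 × 140.5 = 7.02 N.

f ≈ 7.02 N (up the incline)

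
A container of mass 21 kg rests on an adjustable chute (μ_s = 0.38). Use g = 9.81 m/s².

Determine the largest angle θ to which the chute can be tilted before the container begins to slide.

At the slip threshold, m g sin θ = μ_s · m g cos θ, so tan θ = μ_s.
θ_max = arctan(0.38) = 20.8°.

θ_max ≈ 20.8°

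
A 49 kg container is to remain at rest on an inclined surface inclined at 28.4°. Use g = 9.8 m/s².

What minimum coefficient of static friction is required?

μ_s,min ≈ 0.541

At the slip threshold m g sin θ = μ_s m g cos θ, so μ_s,min = tan θ.
μ_s,min = tan 28.4° = 0.541.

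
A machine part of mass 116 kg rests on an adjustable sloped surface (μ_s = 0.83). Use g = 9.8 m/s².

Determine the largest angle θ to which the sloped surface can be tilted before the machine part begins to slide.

At the slip threshold, m g sin θ = μ_s · m g cos θ, so tan θ = μ_s.
θ_max = arctan(0.83) = 39.7°.

θ_max ≈ 39.7°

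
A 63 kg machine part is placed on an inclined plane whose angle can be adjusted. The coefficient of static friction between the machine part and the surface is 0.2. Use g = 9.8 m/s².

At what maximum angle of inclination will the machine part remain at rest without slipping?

θ_max ≈ 11.3°

At the slip threshold, m g sin θ = μ_s · m g cos θ, so tan θ = μ_s.
θ_max = arctan(0.2) = 11.3°.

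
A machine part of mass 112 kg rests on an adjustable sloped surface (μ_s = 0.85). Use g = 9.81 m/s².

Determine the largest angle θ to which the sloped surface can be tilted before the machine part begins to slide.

θ_max ≈ 40.4°

At the slip threshold, m g sin θ = μ_s · m g cos θ, so tan θ = μ_s.
θ_max = arctan(0.85) = 40.4°.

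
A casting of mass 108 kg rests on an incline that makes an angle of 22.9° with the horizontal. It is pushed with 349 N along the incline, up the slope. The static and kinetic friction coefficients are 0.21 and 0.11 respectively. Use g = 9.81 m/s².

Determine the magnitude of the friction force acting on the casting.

f ≈ 63.3 N (up the incline)

Normal force: N = m g cos θ = 108 × 9.81 × cos 22.9° = 976 N.
For equilibrium along the incline the friction force must supply f = m g sin θ − P = 412.3 − 349 = 63.27 N (positive meaning up-slope).
Maximum static friction available: μ_s N = 0.21 × 976 = 205 N.
Since |63.27| ≤ 205 N, the casting remains in static equilibrium and friction takes exactly the required value.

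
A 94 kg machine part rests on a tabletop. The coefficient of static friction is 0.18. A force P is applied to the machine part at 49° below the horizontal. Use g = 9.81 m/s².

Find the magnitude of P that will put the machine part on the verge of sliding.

P ≈ 319 N

N = m g + P sin α (the push presses the machine part into the tabletop).
At impending slip, P cos α = μ_s N = μ_s (m g + P sin α).
Solving: P (cos α − μ_s sin α) = μ_s m g → P = 0.18×922/(cos 49° − 0.18 sin 49°) = 166/0.5202 = 319 N.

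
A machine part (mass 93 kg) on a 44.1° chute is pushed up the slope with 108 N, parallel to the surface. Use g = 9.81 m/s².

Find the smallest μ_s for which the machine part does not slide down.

N = m g cos θ = 655.2 N.
Friction must make up the shortfall along the incline: f = m g sin θ − P = 634.9 − 108 = 526.9 N.
At the threshold f = μ_s N, so μ_s,min = 526.9/655.2 = 0.804.

μ_s,min ≈ 0.804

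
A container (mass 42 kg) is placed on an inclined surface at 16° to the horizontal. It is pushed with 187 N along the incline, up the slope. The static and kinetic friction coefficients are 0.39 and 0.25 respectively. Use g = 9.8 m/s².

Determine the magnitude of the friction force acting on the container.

f ≈ 73.5 N (down the incline)

Normal force: N = m g cos θ = 42 × 9.8 × cos 16° = 395.7 N.
The friction needed for equilibrium is m g sin θ − P = 113.5 − 187 = -73.55 N, measured positive up-slope.
Maximum static friction available: μ_s N = 0.39 × 395.7 = 154.3 N.
Since |-73.55| ≤ 154.3 N, static friction is sufficient; f equals the required value, not μ_s N.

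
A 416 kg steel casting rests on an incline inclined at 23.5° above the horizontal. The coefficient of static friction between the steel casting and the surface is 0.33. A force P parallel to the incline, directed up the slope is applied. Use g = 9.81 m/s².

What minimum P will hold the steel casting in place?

P_min ≈ 392 N

The steel casting tends to slide down (tan θ > μ_s), so at the point of impending slip friction acts up-slope at its limit: f = μ_s N.
P is parallel to the surface, so N = m g cos θ = 3740 N.
Along the incline: P + μ_s N = m g sin θ, so P = 1630 − 0.33×3740 = 392 N.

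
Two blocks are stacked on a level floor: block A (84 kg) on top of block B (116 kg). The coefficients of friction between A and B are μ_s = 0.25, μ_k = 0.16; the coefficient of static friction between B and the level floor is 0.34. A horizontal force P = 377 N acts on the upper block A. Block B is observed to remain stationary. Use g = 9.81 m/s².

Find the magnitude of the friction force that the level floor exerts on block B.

f ≈ 132 N

The normal force B exerts on A is simply A's weight, N₁ = 824 N.
So the A–B interface can sustain at most μ_s N₁ = 206 N of static friction.
P = 377 N exceeds that limit, so A slips over B and the interface friction becomes kinetic: f₁ = μ_k N₁ = 0.16×824 = 132 N.
By Newton's third law B feels 132 N forward from A. With B stationary, the floor's static friction on B balances it: f₂ = 132 N (well within μ_s(m_A+m_B)g = 667.1 N).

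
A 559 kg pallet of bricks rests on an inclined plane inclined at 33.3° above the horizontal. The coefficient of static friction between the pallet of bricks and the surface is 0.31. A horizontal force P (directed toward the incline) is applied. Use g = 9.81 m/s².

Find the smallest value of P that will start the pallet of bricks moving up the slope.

At impending motion up the slope, friction acts down-slope at its limit: f = μ_s N.
Perpendicular to the incline: N = m g cos θ + P sin θ.
Along the incline: P cos θ = m g sin θ + μ_s N = m g sin θ + μ_s (m g cos θ + P sin θ).
Solving, P (cos θ − μ_s sin θ) = m g (sin θ + μ_s cos θ), so P = 559×9.81×(sin 33.3° + 0.31 cos 33.3°)/(cos 33.3° − 0.31 sin 33.3°) = 5480×0.8081/0.6656 = 6660 N.

P ≈ 6660 N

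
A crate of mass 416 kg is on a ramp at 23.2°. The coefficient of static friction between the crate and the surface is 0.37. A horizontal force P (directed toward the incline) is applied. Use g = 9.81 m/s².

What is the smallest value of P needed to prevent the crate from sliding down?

P_min ≈ 206 N

The crate tends to slide down (tan θ > μ_s), so at the point of impending slip friction acts up-slope at its limit: f = μ_s N.
Perpendicular to the incline: N = m g cos θ + P sin θ.
Along the incline: P cos θ + μ_s N = m g sin θ, i.e. P cos θ + μ_s (m g cos θ + P sin θ) = m g sin θ.
Solving, P (cos θ + μ_s sin θ) = m g (sin θ − μ_s cos θ), so P = 4080×0.05386/1.065 = 206 N.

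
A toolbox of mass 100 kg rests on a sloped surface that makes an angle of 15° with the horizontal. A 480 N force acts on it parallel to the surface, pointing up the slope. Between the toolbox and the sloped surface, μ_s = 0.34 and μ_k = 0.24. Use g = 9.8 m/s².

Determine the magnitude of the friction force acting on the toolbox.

Perpendicular to the surface, N = m g cos θ = 100·9.8·cos 15° = 946.6 N.
For equilibrium along the incline the friction force must supply f = m g sin θ − P = 253.6 − 480 = -226.4 N (positive meaning up-slope).
Static friction can supply at most μ_s N = 321.8 N.
Since |-226.4| ≤ 321.8 N, no slip — friction simply equals what equilibrium demands.

f ≈ 226 N (down the incline)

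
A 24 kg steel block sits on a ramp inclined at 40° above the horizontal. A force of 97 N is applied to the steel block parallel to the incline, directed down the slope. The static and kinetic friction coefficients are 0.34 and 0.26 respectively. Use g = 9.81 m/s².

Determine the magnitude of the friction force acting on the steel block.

f ≈ 46.9 N (up the incline)

Perpendicular to the surface, N = m g cos θ = 24·9.81·cos 40° = 180.4 N.
Parallel to the incline, ΣF = 0 gives f = m g sin θ + P = 151.3 + 97 = 248.3 N (up-slope positive).
The static-friction ceiling is μ_s N = 0.34 × 180.4 = 61.32 N.
|248.3| exceeds 61.32 N, so the steel block slips down-slope; friction is kinetic, f = μ_k N = 0.26×180.4 = 46.9 N.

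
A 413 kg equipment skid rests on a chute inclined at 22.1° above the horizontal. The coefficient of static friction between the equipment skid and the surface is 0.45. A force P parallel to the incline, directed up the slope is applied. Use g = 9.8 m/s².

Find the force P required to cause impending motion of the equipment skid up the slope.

P ≈ 3210 N

At impending motion up the slope, friction acts down-slope at its limit: f = μ_s N.
P is parallel to the surface, so N = m g cos θ = 3750 N.
Along the incline: P = m g sin θ + μ_s N = 1520 + 0.45×3750 = 3210 N.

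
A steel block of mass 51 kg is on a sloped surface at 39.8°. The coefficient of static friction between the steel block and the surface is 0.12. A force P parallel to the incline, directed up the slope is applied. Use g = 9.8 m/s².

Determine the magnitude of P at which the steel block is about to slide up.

P ≈ 366 N

At impending motion up the slope, friction acts down-slope at its limit: f = μ_s N.
P is parallel to the surface, so N = m g cos θ = 384 N.
Along the incline: P = m g sin θ + μ_s N = 320 + 0.12×384 = 366 N.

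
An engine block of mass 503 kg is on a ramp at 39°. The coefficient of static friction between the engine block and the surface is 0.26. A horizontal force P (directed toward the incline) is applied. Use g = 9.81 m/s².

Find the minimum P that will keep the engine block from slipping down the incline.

P_min ≈ 2240 N

The engine block tends to slide down (tan θ > μ_s), so at the point of impending slip friction acts up-slope at its limit: f = μ_s N.
Perpendicular to the incline: N = m g cos θ + P sin θ.
Along the incline: P cos θ + μ_s N = m g sin θ, i.e. P cos θ + μ_s (m g cos θ + P sin θ) = m g sin θ.
Solving, P (cos θ + μ_s sin θ) = m g (sin θ − μ_s cos θ), so P = 4930×0.4273/0.9408 = 2240 N.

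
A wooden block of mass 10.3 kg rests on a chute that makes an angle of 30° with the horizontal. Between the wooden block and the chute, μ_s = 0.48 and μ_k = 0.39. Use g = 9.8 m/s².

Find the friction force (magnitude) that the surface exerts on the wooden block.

f ≈ 34.1 N (up the incline)

The normal reaction is N = m g cos θ = 87.42 N.
Along the slope the weight component is m g sin θ = 50.47 N; friction must supply exactly this, acting up-slope.
Maximum static friction available: μ_s N = 0.48 × 87.42 = 41.96 N.
|50.47| exceeds 41.96 N, so the wooden block slips down-slope; friction is kinetic, f = μ_k N = 0.39×87.42 = 34.1 N.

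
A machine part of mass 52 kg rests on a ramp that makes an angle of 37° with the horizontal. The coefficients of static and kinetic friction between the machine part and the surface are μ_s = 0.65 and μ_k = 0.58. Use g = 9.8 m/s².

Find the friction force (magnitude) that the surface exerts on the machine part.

f ≈ 236 N (up the incline)

Normal force: N = m g cos θ = 52 × 9.8 × cos 37° = 407 N.
For equilibrium along the incline, friction must balance the weight component: f = m g sin θ = 306.7 N up the slope.
Maximum static friction available: μ_s N = 0.65 × 407 = 264.5 N.
|306.7| exceeds 264.5 N, so the machine part slips down-slope; friction is kinetic, f = μ_k N = 0.58×407 = 236 N.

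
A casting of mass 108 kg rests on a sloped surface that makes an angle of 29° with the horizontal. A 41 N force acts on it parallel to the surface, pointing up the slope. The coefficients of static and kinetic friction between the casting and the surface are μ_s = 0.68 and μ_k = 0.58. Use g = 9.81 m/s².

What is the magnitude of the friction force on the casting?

f ≈ 473 N (up the incline)

Normal force: N = m g cos θ = 108 × 9.81 × cos 29° = 926.6 N.
For equilibrium along the incline the friction force must supply f = m g sin θ − P = 513.6 − 41 = 472.6 N (positive meaning up-slope).
The static-friction ceiling is μ_s N = 0.68 × 926.6 = 630.1 N.
Since |472.6| ≤ 630.1 N, static friction is sufficient; f equals the required value, not μ_s N.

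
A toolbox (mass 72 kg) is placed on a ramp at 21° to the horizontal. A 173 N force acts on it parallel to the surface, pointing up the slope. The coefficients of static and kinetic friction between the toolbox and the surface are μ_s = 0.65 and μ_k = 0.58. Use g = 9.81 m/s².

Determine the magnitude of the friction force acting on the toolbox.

f ≈ 80.1 N (up the incline)

Normal force: N = m g cos θ = 72 × 9.81 × cos 21° = 659.4 N.
For equilibrium along the incline the friction force must supply f = m g sin θ − P = 253.1 − 173 = 80.12 N (positive meaning up-slope).
Maximum static friction available: μ_s N = 0.65 × 659.4 = 428.6 N.
Since |80.12| ≤ 428.6 N, no slip — friction simply equals what equilibrium demands.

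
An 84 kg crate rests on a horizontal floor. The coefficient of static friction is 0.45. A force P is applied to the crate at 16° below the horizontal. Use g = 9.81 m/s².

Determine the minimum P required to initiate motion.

P ≈ 443 N

N = m g + P sin α (the push presses the crate into the horizontal floor).
At impending slip, P cos α = μ_s N = μ_s (m g + P sin α).
Solving: P (cos α − μ_s sin α) = μ_s m g → P = 0.45×824/(cos 16° − 0.45 sin 16°) = 371/0.8372 = 443 N.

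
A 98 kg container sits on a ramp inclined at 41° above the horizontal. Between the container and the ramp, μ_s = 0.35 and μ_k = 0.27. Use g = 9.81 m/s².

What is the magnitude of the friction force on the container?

Normal force: N = m g cos θ = 98 × 9.81 × cos 41° = 725.6 N.
For equilibrium along the incline, friction must balance the weight component: f = m g sin θ = 630.7 N up the slope.
Static friction can supply at most μ_s N = 253.9 N.
Since |630.7| > 253.9 N, static friction cannot hold it; the container slides down the incline and kinetic friction applies: f = μ_k N = 0.27 × 725.6 = 196 N.

f ≈ 196 N (up the incline)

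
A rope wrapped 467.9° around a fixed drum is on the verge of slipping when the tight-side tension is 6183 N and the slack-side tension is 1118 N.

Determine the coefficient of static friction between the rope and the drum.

T₂/T₁ = e^{μβ} → μ = ln(T₂/T₁)/β.
β = 467.9° = 8.166 rad.
μ = ln(6183/1118)/8.166 = ln(5.53)/8.166 = 0.209.

μ ≈ 0.209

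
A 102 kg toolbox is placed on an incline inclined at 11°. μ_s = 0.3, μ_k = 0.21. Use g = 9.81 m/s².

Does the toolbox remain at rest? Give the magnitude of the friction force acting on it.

N = m g cos θ = 982 N.
Down-slope weight component: m g sin θ = 191 N.
μ_s N = 295 N.
191 ≤ 295 N, so it stays put; friction = 191 N.

f ≈ 191 N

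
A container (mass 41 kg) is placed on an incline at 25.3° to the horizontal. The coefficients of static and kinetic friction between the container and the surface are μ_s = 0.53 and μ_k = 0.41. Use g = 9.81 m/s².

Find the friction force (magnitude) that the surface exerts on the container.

f ≈ 172 N (up the incline)

Normal force: N = m g cos θ = 41 × 9.81 × cos 25.3° = 363.6 N.
For equilibrium along the incline, friction must balance the weight component: f = m g sin θ = 171.9 N up the slope.
Static friction can supply at most μ_s N = 192.7 N.
Since |171.9| ≤ 192.7 N, the container remains in static equilibrium and friction takes exactly the required value.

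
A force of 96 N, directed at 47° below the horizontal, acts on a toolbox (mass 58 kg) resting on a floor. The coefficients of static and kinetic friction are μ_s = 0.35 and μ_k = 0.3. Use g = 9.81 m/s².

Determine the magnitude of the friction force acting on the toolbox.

Vertical equilibrium gives N = m g + P sin α = 639.2 N.
Horizontally, friction must balance P cos α = 65.47 N.
The static-friction limit is μ_s N = 223.7 N.
65.47 ≤ 223.7 N → static; friction equals the required 65.5 N.

f ≈ 65.5 N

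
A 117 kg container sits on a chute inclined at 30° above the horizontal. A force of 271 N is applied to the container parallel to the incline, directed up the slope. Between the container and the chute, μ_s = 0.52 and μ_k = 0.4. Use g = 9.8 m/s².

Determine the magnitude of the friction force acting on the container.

f ≈ 302 N (up the incline)

The normal reaction is N = m g cos θ = 993 N.
The friction needed for equilibrium is m g sin θ − P = 573.3 − 271 = 302.3 N, measured positive up-slope.
Maximum static friction available: μ_s N = 0.52 × 993 = 516.4 N.
Since |302.3| ≤ 516.4 N, the container remains in static equilibrium and friction takes exactly the required value.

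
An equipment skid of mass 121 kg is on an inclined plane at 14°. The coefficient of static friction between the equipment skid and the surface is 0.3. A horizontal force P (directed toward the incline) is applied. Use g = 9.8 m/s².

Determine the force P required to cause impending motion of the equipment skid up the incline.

At impending motion up the slope, friction acts down-slope at its limit: f = μ_s N.
Perpendicular to the incline: N = m g cos θ + P sin θ.
Along the incline: P cos θ = m g sin θ + μ_s N = m g sin θ + μ_s (m g cos θ + P sin θ).
Solving, P (cos θ − μ_s sin θ) = m g (sin θ + μ_s cos θ), so P = 121×9.8×(sin 14° + 0.3 cos 14°)/(cos 14° − 0.3 sin 14°) = 1190×0.533/0.8977 = 704 N.

P ≈ 704 N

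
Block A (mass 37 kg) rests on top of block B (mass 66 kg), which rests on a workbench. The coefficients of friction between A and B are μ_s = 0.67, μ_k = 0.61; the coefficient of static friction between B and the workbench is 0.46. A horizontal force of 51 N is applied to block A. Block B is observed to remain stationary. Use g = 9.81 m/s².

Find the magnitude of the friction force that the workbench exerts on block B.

The normal force B exerts on A is simply A's weight, N₁ = 363 N.
Maximum static friction on A from B: μ_s N₁ = 0.67×363 = 243.2 N.
Since P = 51 N ≤ 243.2 N, A does not slip on B; friction on A equals P = 51 N.
B experiences an equal 51 N forward from A (third law). B is in equilibrium, so the floor supplies f₂ = 51 N of static friction (limit μ_s(m_A+m_B)g = 464.8 N, not exceeded).

f ≈ 51 N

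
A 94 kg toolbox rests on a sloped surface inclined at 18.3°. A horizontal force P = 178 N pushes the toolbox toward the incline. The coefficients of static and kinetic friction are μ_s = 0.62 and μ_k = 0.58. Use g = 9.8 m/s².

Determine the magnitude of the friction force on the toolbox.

f ≈ 120 N (up the incline)

The horizontal push has a component P sin θ into the surface, so N = m g cos θ + P sin θ = 874.6 + 55.89 = 930.5 N.
Parallel to the incline: P cos θ − m g sin θ = 169 − 289.2 = -120.3 N; the friction needed to balance this is 120.3 N acting up the slope.
The limit of static friction is μ_s N = 576.9 N.
|f_req| = 120.3 ≤ 576.9 N → the toolbox is in equilibrium; friction equals the required value.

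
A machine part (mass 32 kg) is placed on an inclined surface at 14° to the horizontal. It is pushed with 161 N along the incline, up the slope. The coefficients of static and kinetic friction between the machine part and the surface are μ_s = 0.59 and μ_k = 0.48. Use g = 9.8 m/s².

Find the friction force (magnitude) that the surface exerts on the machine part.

f ≈ 85.1 N (down the incline)

The normal reaction is N = m g cos θ = 304.3 N.
Parallel to the incline, ΣF = 0 gives f = m g sin θ − P = 75.87 − 161 = -85.13 N (up-slope positive).
The static-friction ceiling is μ_s N = 0.59 × 304.3 = 179.5 N.
Since |-85.13| ≤ 179.5 N, no slip — friction simply equals what equilibrium demands.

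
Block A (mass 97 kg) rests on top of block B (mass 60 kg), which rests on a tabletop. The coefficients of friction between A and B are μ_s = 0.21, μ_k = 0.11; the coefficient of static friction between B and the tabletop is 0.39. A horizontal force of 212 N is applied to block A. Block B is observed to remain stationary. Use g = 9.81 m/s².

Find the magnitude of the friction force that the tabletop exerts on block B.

f ≈ 105 N

The normal force B exerts on A is simply A's weight, N₁ = 951.6 N.
So the A–B interface can sustain at most μ_s N₁ = 199.8 N of static friction.
Since P = 212 N > 199.8 N, A slides on B; the A–B friction is kinetic: f₁ = μ_k N₁ = 0.11×951.6 = 105 N.
By Newton's third law B feels 105 N forward from A. With B stationary, the floor's static friction on B balances it: f₂ = 105 N (well within μ_s(m_A+m_B)g = 600.7 N).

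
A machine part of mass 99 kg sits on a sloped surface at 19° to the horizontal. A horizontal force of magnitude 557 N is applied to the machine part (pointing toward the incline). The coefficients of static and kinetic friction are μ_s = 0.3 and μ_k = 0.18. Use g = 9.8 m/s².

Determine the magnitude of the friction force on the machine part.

Resolve perpendicular to the incline: N = m g cos θ + P sin θ = 99×9.8×cos 19° + 557×sin 19° = 1099 N.
Along the incline, the net driving force (taking up-slope positive) is P cos θ − m g sin θ = 526.7 − 315.9 = 210.8 N, so equilibrium requires friction f = -210.8 N (down-slope).
The limit of static friction is μ_s N = 329.6 N.
|f_req| = 210.8 ≤ 329.6 N → the machine part is in equilibrium; friction equals the required value.

f ≈ 211 N (down the incline)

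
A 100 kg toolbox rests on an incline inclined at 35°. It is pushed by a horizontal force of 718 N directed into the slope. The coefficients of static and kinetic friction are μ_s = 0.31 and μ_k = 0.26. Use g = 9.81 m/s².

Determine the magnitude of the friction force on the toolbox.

The horizontal push has a component P sin θ into the surface, so N = m g cos θ + P sin θ = 803.6 + 411.8 = 1215 N.
Along the incline, the net driving force (taking up-slope positive) is P cos θ − m g sin θ = 588.2 − 562.7 = 25.47 N, so equilibrium requires friction f = -25.47 N (down-slope).
The limit of static friction is μ_s N = 376.8 N.
|f_req| = 25.47 ≤ 376.8 N → the toolbox is in equilibrium; friction equals the required value.

f ≈ 25.5 N (down the incline)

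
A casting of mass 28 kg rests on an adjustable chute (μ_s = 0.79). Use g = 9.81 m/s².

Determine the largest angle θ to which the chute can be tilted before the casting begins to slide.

θ_max ≈ 38.3°

At the slip threshold, m g sin θ = μ_s · m g cos θ, so tan θ = μ_s.
θ_max = arctan(0.79) = 38.3°.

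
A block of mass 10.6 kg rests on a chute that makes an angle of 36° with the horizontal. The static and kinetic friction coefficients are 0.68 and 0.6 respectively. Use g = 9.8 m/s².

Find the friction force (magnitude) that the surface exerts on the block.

Normal force: N = m g cos θ = 10.6 × 9.8 × cos 36° = 84.04 N.
For equilibrium along the incline, friction must balance the weight component: f = m g sin θ = 61.06 N up the slope.
Maximum static friction available: μ_s N = 0.68 × 84.04 = 57.15 N.
|61.06| exceeds 57.15 N, so the block slips down-slope; friction is kinetic, f = μ_k N = 0.6×84.04 = 50.4 N.

f ≈ 50.4 N (up the incline)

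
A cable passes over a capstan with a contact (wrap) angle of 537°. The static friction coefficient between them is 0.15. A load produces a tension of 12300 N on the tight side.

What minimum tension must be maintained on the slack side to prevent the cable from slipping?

Capstan equation at impending slip: T_tight/T_slack = e^{μβ}.
β = 537° = 9.372 rad; e^{μβ} = e^{0.15×9.372} = 4.079.
T_slack = T_tight / e^{μβ} = 12300 / 4.079 = 3020 N.

T_min ≈ 3020 N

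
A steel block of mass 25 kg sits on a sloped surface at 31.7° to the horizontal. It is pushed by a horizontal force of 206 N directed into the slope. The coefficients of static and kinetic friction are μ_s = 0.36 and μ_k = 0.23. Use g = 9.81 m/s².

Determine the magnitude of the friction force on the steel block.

f ≈ 46.4 N (down the incline)

Normal direction: N = m g cos θ + P sin θ = 316.9 N.
Along the incline, the net driving force (taking up-slope positive) is P cos θ − m g sin θ = 175.3 − 128.9 = 46.4 N, so equilibrium requires friction f = -46.4 N (down-slope).
The limit of static friction is μ_s N = 114.1 N.
|f_req| = 46.4 ≤ 114.1 N → the steel block is in equilibrium; friction equals the required value.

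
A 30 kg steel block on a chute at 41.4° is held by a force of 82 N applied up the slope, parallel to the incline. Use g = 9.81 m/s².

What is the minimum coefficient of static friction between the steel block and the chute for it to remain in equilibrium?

N = m g cos θ = 220.8 N.
Friction must make up the shortfall along the incline: f = m g sin θ − P = 194.6 − 82 = 112.6 N.
At the threshold f = μ_s N, so μ_s,min = 112.6/220.8 = 0.51.

μ_s,min ≈ 0.51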